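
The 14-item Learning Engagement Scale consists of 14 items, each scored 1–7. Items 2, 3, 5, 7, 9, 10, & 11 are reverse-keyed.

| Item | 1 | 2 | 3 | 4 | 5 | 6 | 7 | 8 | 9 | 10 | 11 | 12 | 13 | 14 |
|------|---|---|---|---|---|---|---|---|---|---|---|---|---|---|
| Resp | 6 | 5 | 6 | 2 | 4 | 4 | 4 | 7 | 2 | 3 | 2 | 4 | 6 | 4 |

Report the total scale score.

Apply reverse scoring (on a 1–7 scale, reversed = 8 − raw):
  item 2: 8 − 5 = 3
  item 3: 8 − 6 = 2
  item 5: 8 − 4 = 4
  item 7: 8 − 4 = 4
  item 9: 8 − 2 = 6
  item 10: 8 − 3 = 5
  item 11: 8 − 2 = 6
After reverse-coding: 6, 3, 2, 2, 4, 4, 4, 7, 6, 5, 6, 4, 6, 4
Total = 6 + 3 + 2 + 2 + 4 + 4 + 4 + 7 + 6 + 5 + 6 + 4 + 6 + 4 = 63

63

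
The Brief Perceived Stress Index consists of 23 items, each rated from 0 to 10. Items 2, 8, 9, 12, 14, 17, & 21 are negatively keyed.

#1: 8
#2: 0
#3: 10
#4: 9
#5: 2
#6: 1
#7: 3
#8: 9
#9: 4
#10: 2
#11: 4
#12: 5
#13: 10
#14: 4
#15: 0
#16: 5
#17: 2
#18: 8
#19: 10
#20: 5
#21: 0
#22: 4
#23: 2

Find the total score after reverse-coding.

129

Negatively keyed items use 10 − raw:
  item 2: 10 − 0 = 10
  item 8: 10 − 9 = 1
  item 9: 10 − 4 = 6
  item 12: 10 − 5 = 5
  item 14: 10 − 4 = 6
  item 17: 10 − 2 = 8
  item 21: 10 − 0 = 10
Scored items: 8, 10, 10, 9, 2, 1, 3, 1, 6, 2, 4, 5, 10, 6, 0, 5, 8, 8, 10, 5, 10, 4, 2
Total = 8 + 10 + 10 + 9 + 2 + 1 + 3 + 1 + 6 + 2 + 4 + 5 + 10 + 6 + 0 + 5 + 8 + 8 + 10 + 5 + 10 + 4 + 2 = 129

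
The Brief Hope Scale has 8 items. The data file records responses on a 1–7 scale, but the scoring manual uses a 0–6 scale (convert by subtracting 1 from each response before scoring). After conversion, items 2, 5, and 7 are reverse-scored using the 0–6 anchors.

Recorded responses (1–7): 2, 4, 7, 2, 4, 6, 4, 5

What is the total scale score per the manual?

Convert to 0–6: 1, 3, 6, 1, 3, 5, 3, 4
Reverse-coded (on a 0–6 scale, reversed = 6 − raw):
  item 2: 6 − 3 = 3
  item 5: 6 − 3 = 3
  item 7: 6 − 3 = 3
Scored: 1, 3, 6, 1, 3, 5, 3, 4
Total = 26

26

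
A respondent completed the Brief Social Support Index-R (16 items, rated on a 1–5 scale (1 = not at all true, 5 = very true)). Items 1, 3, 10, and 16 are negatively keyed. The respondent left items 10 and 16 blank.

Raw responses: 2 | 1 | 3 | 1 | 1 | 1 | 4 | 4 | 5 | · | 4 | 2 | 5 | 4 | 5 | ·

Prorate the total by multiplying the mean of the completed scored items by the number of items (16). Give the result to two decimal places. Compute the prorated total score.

50.29

Reverse-coded (on a 1–5 scale, reversed = 6 − raw):
  item 1: 6 − 2 = 4
  item 3: 6 − 3 = 3
Completed scored items (14 of 16): 4, 1, 3, 1, 1, 1, 4, 4, 5, 4, 2, 5, 4, 5; sum = 44.
Person mean = 44 / 14 ≈ 3.1429
Prorated total = (44 / 14) × 16 = 50.29 (to 2 dp)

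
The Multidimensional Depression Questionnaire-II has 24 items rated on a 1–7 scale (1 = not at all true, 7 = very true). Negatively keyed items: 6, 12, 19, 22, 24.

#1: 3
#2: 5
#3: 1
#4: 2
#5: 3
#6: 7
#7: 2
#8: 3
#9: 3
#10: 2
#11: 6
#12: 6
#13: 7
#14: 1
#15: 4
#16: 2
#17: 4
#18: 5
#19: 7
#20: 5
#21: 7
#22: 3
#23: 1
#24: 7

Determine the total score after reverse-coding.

Reversing items 6, 12, 19, 22, and 24 with 8 − raw:
Total = 3 + 5 + 1 + 2 + 3 + (8−7) + 2 + 3 + 3 + 2 + 6 + (8−6) + 7 + 1 + 4 + 2 + 4 + 5 + (8−7) + 5 + 7 + (8−3) + 1 + (8−7)
      = 3 + 5 + 1 + 2 + 3 + 1 + 2 + 3 + 3 + 2 + 6 + 2 + 7 + 1 + 4 + 2 + 4 + 5 + 1 + 5 + 7 + 5 + 1 + 1 = 76

76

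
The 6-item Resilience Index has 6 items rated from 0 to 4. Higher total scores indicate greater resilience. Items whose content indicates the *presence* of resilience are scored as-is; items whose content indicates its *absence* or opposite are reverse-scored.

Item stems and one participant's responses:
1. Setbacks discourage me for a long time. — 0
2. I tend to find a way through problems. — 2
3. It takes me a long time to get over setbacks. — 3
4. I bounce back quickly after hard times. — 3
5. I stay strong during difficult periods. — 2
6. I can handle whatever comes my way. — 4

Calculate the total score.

16

Items 1, 3 describe the absence/opposite of resilience → reverse-score.
reversed = (0+4) − raw = 4 − raw.
  item 1: 4 − 0 = 4
  item 2: 2
  item 3: 4 − 3 = 1
  item 4: 3
  item 5: 2
  item 6: 4
Total = 4 + 2 + 1 + 3 + 2 + 4 = 16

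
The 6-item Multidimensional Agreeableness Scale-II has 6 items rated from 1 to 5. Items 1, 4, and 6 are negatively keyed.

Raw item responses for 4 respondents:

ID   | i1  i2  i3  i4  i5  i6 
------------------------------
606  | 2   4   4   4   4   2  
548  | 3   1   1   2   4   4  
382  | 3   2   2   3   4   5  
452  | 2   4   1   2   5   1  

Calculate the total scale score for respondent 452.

23

Respondent 452 raw: 2, 4, 1, 2, 5, 1.
Reverse-coded (reverse-coded value = 6 − response):
  item 1: 6 − 2 = 4
  item 2: 4
  item 3: 1
  item 4: 6 − 2 = 4
  item 5: 5
  item 6: 6 − 1 = 5
Sum = 4 + 4 + 1 + 4 + 5 + 5 = 23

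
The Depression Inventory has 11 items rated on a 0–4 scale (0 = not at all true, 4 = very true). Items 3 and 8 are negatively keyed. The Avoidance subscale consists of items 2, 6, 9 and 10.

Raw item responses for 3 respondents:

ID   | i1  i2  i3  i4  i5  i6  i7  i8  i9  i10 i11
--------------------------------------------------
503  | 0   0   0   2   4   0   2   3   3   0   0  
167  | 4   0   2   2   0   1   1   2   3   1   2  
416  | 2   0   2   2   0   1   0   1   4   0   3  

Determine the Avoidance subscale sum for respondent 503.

3

Respondent 503 raw: 0, 0, 0, 2, 4, 0, 2, 3, 3, 0, 0.
Avoidance items: 2, 6, 9, 10.
Reverse-coded (on a 0–4 scale, reversed = 4 − raw):
  item 2: 0
  item 6: 0
  item 9: 3
  item 10: 0
Sum = 0 + 0 + 3 + 0 = 3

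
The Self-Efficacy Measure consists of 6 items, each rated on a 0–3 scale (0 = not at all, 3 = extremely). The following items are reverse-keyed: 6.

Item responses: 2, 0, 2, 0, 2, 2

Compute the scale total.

7

Reverse-coded items (reversed = (0+3) − raw = 3 − raw):
  item 6: 3 − 2 = 1
Scored responses: 2, 0, 2, 0, 2, 1
Total = 2 + 0 + 2 + 0 + 2 + 1 = 7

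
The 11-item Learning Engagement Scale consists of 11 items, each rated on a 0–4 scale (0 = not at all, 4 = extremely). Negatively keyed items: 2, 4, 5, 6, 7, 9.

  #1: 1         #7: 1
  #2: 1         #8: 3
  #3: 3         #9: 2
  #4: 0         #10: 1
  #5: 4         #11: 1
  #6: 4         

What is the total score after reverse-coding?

21

Negatively keyed items use 4 − raw:
  item 2: 4 − 1 = 3
  item 4: 4 − 0 = 4
  item 5: 4 − 4 = 0
  item 6: 4 − 4 = 0
  item 7: 4 − 1 = 3
  item 9: 4 − 2 = 2
Scored items: 1, 3, 3, 4, 0, 0, 3, 3, 2, 1, 1
Total = 1 + 3 + 3 + 4 + 0 + 0 + 3 + 3 + 2 + 1 + 1 = 21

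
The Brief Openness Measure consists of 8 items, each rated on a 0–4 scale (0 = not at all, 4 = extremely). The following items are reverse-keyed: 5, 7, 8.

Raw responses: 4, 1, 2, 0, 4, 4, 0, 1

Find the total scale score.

18

Reversing items 5, 7, and 8 with 4 − raw:
Total = 4 + 1 + 2 + 0 + (4−4) + 4 + (4−0) + (4−1)
      = 4 + 1 + 2 + 0 + 0 + 4 + 4 + 3 = 18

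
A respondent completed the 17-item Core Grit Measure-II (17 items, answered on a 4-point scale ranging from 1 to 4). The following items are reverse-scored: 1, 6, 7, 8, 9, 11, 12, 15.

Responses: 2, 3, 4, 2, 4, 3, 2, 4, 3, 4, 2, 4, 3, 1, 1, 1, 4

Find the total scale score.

45

Reverse-scored items use 5 − raw:
  item 1: 5 − 2 = 3
  item 6: 5 − 3 = 2
  item 7: 5 − 2 = 3
  item 8: 5 − 4 = 1
  item 9: 5 − 3 = 2
  item 11: 5 − 2 = 3
  item 12: 5 − 4 = 1
  item 15: 5 − 1 = 4
Scored responses: 3, 3, 4, 2, 4, 2, 3, 1, 2, 4, 3, 1, 3, 1, 4, 1, 4
Total = 3 + 3 + 4 + 2 + 4 + 2 + 3 + 1 + 2 + 4 + 3 + 1 + 3 + 1 + 4 + 1 + 4 = 45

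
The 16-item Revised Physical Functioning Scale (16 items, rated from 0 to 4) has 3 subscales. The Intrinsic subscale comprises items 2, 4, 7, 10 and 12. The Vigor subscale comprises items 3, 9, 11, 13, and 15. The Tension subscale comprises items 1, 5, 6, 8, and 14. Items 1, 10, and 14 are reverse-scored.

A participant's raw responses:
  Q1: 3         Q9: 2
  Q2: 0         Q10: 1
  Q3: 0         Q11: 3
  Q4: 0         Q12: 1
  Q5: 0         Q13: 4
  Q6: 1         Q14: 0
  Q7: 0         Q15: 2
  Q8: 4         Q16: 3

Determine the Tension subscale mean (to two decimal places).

2.00

Tension items: 1, 5, 6, 8, 14.
Of these, items 1 & 14 are reverse-scored; reversed = (0+4) − raw = 4 − raw.
  item 1: 4 − 3 = 1
  item 5: 0
  item 6: 1
  item 8: 4
  item 14: 4 − 0 = 4
Sum = 1 + 0 + 1 + 4 + 4 = 10
Mean = 10 / 5 = 2.00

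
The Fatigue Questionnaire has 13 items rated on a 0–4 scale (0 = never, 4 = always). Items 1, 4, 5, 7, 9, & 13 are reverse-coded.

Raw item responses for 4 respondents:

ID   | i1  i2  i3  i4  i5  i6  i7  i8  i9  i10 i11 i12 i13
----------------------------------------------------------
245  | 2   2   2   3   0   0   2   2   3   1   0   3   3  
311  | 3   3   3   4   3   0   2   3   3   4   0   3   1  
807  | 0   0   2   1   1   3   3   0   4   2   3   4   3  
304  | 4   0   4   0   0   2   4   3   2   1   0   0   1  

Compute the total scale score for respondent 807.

Respondent 807 raw: 0, 0, 2, 1, 1, 3, 3, 0, 4, 2, 3, 4, 3.
Reverse-coded (reversed = (0+4) − raw = 4 − raw):
  item 1: 4 − 0 = 4
  item 2: 0
  item 3: 2
  item 4: 4 − 1 = 3
  item 5: 4 − 1 = 3
  item 6: 3
  item 7: 4 − 3 = 1
  item 8: 0
  item 9: 4 − 4 = 0
  item 10: 2
  item 11: 3
  item 12: 4
  item 13: 4 − 3 = 1
Sum = 4 + 0 + 2 + 3 + 3 + 3 + 1 + 0 + 0 + 2 + 3 + 4 + 1 = 26

26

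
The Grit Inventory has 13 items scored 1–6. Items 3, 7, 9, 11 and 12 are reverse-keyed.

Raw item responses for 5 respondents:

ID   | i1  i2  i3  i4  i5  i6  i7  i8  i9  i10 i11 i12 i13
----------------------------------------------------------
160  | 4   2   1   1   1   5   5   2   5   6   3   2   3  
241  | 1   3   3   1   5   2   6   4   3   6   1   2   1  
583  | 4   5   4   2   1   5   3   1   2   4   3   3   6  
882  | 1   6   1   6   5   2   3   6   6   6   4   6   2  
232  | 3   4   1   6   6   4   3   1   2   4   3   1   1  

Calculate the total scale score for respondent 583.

Respondent 583 raw: 4, 5, 4, 2, 1, 5, 3, 1, 2, 4, 3, 3, 6.
Reverse-coded (on a 1–6 scale, reversed = 7 − raw):
  item 1: 4
  item 2: 5
  item 3: 7 − 4 = 3
  item 4: 2
  item 5: 1
  item 6: 5
  item 7: 7 − 3 = 4
  item 8: 1
  item 9: 7 − 2 = 5
  item 10: 4
  item 11: 7 − 3 = 4
  item 12: 7 − 3 = 4
  item 13: 6
Sum = 4 + 5 + 3 + 2 + 1 + 5 + 4 + 1 + 5 + 4 + 4 + 4 + 6 = 48

48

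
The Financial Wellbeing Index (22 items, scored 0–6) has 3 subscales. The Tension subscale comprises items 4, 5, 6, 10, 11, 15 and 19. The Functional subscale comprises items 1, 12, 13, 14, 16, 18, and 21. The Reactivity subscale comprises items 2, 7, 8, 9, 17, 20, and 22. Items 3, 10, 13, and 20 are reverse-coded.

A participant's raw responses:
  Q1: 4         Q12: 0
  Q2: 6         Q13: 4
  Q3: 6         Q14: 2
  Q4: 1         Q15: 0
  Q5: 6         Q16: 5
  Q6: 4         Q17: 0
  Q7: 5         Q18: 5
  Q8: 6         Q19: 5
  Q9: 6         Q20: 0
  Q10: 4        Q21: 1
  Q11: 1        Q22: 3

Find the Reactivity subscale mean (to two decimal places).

Reactivity items: 2, 7, 8, 9, 17, 20, 22.
Of these, item 20 is reverse-coded; on a 0–6 scale, reversed = 6 − raw.
  item 2: 6
  item 7: 5
  item 8: 6
  item 9: 6
  item 17: 0
  item 20: 6 − 0 = 6
  item 22: 3
Sum = 6 + 5 + 6 + 6 + 0 + 6 + 3 = 32
Mean = 32 / 7 = 4.57

4.57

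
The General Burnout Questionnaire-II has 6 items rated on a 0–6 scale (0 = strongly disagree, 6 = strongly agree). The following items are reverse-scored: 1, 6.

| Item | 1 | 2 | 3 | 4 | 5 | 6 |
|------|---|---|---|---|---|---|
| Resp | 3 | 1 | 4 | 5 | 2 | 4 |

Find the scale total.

17

Raw sum = 19. Reverse-scored items: 1, 6; their raw sum = 7.
Each reversal replaces raw with 6 − raw, changing the total by 6 − 2·raw per item.
Total = 19 + 2·6 − 2·7 = 19 + 12 − 14 = 17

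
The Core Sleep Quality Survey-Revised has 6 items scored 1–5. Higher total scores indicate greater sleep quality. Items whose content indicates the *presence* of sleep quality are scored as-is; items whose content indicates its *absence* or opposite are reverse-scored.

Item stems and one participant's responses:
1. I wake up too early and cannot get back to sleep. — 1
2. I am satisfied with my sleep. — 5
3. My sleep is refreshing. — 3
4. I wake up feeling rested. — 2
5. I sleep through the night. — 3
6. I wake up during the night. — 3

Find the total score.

21

Items 1, 6 describe the absence/opposite of sleep quality → reverse-score.
on a 1–5 scale, reversed = 6 − raw.
  item 1: 6 − 1 = 5
  item 2: 5
  item 3: 3
  item 4: 2
  item 5: 3
  item 6: 6 − 3 = 3
Total = 5 + 5 + 3 + 2 + 3 + 3 = 21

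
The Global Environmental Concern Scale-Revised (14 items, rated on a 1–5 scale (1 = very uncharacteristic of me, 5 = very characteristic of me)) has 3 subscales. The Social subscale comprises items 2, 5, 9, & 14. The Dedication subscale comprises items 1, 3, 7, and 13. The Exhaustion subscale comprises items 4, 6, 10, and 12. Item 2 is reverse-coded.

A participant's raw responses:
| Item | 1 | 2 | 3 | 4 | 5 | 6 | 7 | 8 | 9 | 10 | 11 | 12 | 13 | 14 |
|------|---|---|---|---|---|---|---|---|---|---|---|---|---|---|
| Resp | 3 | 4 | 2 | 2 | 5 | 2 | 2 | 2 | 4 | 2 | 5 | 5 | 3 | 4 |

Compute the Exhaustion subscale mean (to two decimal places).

2.75

Exhaustion items: 4, 6, 10, 12.
  item 4: 2
  item 6: 2
  item 10: 2
  item 12: 5
Sum = 2 + 2 + 2 + 5 = 11
Mean = 11 / 4 = 2.75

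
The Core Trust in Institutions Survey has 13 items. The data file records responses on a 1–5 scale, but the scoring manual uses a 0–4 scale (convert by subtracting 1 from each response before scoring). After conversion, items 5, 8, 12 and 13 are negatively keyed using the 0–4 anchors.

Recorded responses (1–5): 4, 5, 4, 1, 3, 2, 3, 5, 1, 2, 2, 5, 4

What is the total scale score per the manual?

18

Convert to 0–4: 3, 4, 3, 0, 2, 1, 2, 4, 0, 1, 1, 4, 3
Reverse-coded (reverse-coded value = 4 − response):
  item 5: 4 − 2 = 2
  item 8: 4 − 4 = 0
  item 12: 4 − 4 = 0
  item 13: 4 − 3 = 1
Scored: 3, 4, 3, 0, 2, 1, 2, 0, 0, 1, 1, 0, 1
Total = 18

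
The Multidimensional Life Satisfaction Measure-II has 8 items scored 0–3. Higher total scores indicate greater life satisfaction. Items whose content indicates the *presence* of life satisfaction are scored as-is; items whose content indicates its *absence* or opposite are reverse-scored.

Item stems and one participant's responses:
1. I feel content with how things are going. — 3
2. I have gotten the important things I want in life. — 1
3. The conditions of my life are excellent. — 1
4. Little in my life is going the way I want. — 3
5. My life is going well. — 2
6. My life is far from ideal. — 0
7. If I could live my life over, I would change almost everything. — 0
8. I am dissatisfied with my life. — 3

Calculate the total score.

13

Items 4, 6, 7, 8 describe the absence/opposite of life satisfaction → reverse-score.
reverse-coded value = 3 − response.
  item 1: 3
  item 2: 1
  item 3: 1
  item 4: 3 − 3 = 0
  item 5: 2
  item 6: 3 − 0 = 3
  item 7: 3 − 0 = 3
  item 8: 3 − 3 = 0
Total = 3 + 1 + 1 + 0 + 2 + 3 + 3 + 0 = 13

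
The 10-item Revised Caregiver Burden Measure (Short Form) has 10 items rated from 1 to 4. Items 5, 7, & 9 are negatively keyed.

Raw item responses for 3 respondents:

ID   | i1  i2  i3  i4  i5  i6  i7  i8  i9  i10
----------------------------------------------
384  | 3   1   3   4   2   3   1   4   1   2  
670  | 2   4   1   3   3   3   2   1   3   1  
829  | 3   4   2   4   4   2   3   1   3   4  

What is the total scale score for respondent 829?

Respondent 829 raw: 3, 4, 2, 4, 4, 2, 3, 1, 3, 4.
Reverse-coded (reverse-coded value = 5 − response):
  item 1: 3
  item 2: 4
  item 3: 2
  item 4: 4
  item 5: 5 − 4 = 1
  item 6: 2
  item 7: 5 − 3 = 2
  item 8: 1
  item 9: 5 − 3 = 2
  item 10: 4
Sum = 3 + 4 + 2 + 4 + 1 + 2 + 2 + 1 + 2 + 4 = 25

25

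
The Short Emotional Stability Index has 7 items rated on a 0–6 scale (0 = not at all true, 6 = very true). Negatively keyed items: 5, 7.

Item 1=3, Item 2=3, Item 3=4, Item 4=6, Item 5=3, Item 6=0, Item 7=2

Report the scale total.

Reversing items 5 & 7 with 6 − raw:
Total = 3 + 3 + 4 + 6 + (6−3) + 0 + (6−2)
      = 3 + 3 + 4 + 6 + 3 + 0 + 4 = 23

23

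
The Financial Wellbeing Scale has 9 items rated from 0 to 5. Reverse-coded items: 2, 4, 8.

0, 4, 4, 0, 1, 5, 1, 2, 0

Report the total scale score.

Reverse-coded items use 5 − raw:
  item 2: 5 − 4 = 1
  item 4: 5 − 0 = 5
  item 8: 5 − 2 = 3
Scored responses: 0, 1, 4, 5, 1, 5, 1, 3, 0
Total = 0 + 1 + 4 + 5 + 1 + 5 + 1 + 3 + 0 = 20

20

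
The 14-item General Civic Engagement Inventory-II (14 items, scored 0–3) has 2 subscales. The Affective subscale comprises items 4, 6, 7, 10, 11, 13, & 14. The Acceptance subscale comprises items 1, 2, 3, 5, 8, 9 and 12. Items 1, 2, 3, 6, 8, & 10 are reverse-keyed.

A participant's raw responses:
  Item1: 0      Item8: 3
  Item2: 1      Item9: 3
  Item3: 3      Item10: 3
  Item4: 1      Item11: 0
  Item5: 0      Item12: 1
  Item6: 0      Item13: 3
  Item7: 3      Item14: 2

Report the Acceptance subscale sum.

9

Acceptance items: 1, 2, 3, 5, 8, 9, 12.
Of these, items 1, 2, 3, and 8 are reverse-keyed; reversed = (0+3) − raw = 3 − raw.
  item 1: 3 − 0 = 3
  item 2: 3 − 1 = 2
  item 3: 3 − 3 = 0
  item 5: 0
  item 8: 3 − 3 = 0
  item 9: 3
  item 12: 1
Sum = 3 + 2 + 0 + 0 + 0 + 3 + 1 = 9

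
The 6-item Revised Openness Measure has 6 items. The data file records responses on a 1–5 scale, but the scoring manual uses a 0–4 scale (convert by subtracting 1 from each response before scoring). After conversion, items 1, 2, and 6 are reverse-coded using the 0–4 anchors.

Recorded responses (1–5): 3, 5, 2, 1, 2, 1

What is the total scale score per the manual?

Convert to 0–4: 2, 4, 1, 0, 1, 0
Reverse-coded (reverse-coded value = 4 − response):
  item 1: 4 − 2 = 2
  item 2: 4 − 4 = 0
  item 6: 4 − 0 = 4
Scored: 2, 0, 1, 0, 1, 4
Total = 8

8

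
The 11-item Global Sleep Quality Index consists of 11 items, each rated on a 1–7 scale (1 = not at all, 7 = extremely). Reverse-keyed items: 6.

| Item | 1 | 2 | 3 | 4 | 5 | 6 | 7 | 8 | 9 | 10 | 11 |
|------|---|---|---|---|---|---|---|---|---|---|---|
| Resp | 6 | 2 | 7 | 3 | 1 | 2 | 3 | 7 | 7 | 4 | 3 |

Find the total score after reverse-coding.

Reversing item 6 with 8 − raw:
Total = 6 + 2 + 7 + 3 + 1 + (8−2) + 3 + 7 + 7 + 4 + 3
      = 6 + 2 + 7 + 3 + 1 + 6 + 3 + 7 + 7 + 4 + 3 = 49

49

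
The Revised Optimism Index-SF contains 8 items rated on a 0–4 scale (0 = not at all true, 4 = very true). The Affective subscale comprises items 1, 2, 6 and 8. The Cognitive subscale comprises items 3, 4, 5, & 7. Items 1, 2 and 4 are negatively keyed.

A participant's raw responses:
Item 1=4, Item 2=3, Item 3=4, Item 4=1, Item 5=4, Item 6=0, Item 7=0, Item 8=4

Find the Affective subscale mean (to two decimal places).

Affective items: 1, 2, 6, 8.
Of these, items 1 & 2 are negatively keyed; on a 0–4 scale, reversed = 4 − raw.
  item 1: 4 − 4 = 0
  item 2: 4 − 3 = 1
  item 6: 0
  item 8: 4
Sum = 0 + 1 + 0 + 4 = 5
Mean = 5 / 4 = 1.25

1.25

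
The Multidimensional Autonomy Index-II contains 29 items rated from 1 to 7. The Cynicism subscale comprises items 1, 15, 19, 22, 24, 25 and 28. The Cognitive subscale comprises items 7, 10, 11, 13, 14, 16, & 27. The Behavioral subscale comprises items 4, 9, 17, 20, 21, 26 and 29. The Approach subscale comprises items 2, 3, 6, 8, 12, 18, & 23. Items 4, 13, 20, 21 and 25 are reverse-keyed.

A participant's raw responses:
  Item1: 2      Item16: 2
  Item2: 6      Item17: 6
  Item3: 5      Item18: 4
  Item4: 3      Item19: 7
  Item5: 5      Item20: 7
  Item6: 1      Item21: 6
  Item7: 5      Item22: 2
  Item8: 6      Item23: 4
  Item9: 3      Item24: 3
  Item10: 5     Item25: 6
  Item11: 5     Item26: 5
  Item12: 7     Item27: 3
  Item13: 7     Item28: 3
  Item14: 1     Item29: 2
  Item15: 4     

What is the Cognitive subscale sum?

22

Cognitive items: 7, 10, 11, 13, 14, 16, 27.
Of these, item 13 is reverse-keyed; reverse-coded value = 8 − response.
  item 7: 5
  item 10: 5
  item 11: 5
  item 13: 8 − 7 = 1
  item 14: 1
  item 16: 2
  item 27: 3
Sum = 5 + 5 + 5 + 1 + 1 + 2 + 3 = 22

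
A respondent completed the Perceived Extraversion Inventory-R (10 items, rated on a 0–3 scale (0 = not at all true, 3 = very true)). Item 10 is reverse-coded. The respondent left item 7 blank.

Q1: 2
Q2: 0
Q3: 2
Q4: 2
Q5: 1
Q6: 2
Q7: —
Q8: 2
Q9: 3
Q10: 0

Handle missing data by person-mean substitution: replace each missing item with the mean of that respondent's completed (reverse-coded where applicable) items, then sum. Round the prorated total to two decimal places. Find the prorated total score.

Reverse-coded (reverse-coded value = 3 − response):
  item 10: 3 − 0 = 3
Completed scored items (9 of 10): 2, 0, 2, 2, 1, 2, 2, 3, 3; sum = 17.
Person mean = 17 / 9 ≈ 1.8889
Prorated total = (17 / 9) × 10 = 18.89 (to 2 dp)

18.89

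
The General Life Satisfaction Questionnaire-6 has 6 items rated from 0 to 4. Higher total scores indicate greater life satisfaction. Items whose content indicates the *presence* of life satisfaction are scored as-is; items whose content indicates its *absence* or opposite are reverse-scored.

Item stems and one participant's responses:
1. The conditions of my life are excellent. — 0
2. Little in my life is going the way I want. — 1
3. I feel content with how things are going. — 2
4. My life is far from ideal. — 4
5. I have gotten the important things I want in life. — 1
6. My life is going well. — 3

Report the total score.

Items 2, 4 describe the absence/opposite of life satisfaction → reverse-score.
reversed = (0+4) − raw = 4 − raw.
  item 1: 0
  item 2: 4 − 1 = 3
  item 3: 2
  item 4: 4 − 4 = 0
  item 5: 1
  item 6: 3
Total = 0 + 3 + 2 + 0 + 1 + 3 = 9

9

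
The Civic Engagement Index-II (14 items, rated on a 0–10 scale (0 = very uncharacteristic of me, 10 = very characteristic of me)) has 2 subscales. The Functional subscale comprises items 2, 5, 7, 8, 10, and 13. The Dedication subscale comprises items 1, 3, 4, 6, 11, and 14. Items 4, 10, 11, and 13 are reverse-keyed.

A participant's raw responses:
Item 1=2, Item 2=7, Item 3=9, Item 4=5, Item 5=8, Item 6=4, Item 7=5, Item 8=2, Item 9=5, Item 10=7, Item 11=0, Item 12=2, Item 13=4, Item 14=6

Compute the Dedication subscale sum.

Dedication items: 1, 3, 4, 6, 11, 14.
Of these, items 4 and 11 are reverse-keyed; on a 0–10 scale, reversed = 10 − raw.
  item 1: 2
  item 3: 9
  item 4: 10 − 5 = 5
  item 6: 4
  item 11: 10 − 0 = 10
  item 14: 6
Sum = 2 + 9 + 5 + 4 + 10 + 6 = 36

36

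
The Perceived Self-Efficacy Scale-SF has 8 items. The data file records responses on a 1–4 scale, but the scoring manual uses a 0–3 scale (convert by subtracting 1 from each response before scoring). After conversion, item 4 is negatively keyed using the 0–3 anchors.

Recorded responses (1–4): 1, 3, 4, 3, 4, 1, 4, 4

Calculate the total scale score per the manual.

15

Convert to 0–3: 0, 2, 3, 2, 3, 0, 3, 3
Reverse-coded (reversed = (0+3) − raw = 3 − raw):
  item 4: 3 − 2 = 1
Scored: 0, 2, 3, 1, 3, 0, 3, 3
Total = 15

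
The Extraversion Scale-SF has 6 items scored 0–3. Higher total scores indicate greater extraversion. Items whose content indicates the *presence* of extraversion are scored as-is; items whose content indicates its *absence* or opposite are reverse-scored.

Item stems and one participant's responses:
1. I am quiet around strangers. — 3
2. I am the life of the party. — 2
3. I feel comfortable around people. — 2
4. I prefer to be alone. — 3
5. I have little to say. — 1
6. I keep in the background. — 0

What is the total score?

Items 1, 4, 5, 6 describe the absence/opposite of extraversion → reverse-score.
reversed = (0+3) − raw = 3 − raw.
  item 1: 3 − 3 = 0
  item 2: 2
  item 3: 2
  item 4: 3 − 3 = 0
  item 5: 3 − 1 = 2
  item 6: 3 − 0 = 3
Total = 0 + 2 + 2 + 0 + 2 + 3 = 9

9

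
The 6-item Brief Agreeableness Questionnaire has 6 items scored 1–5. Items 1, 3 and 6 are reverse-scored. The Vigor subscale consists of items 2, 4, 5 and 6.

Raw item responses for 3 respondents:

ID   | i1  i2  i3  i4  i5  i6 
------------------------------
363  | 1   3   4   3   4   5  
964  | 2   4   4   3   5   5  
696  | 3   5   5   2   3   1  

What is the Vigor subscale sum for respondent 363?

11

Respondent 363 raw: 1, 3, 4, 3, 4, 5.
Vigor items: 2, 4, 5, 6.
Reverse-coded (on a 1–5 scale, reversed = 6 − raw):
  item 2: 3
  item 4: 3
  item 5: 4
  item 6: 6 − 5 = 1
Sum = 3 + 3 + 4 + 1 = 11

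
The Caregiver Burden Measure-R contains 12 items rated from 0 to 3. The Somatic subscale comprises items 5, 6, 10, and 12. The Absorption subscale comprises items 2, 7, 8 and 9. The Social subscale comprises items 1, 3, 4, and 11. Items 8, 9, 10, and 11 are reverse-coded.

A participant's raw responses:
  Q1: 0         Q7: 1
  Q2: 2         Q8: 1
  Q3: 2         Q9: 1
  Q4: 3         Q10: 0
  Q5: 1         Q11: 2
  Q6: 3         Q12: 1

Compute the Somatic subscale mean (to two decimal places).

Somatic items: 5, 6, 10, 12.
Of these, item 10 is reverse-coded; on a 0–3 scale, reversed = 3 − raw.
  item 5: 1
  item 6: 3
  item 10: 3 − 0 = 3
  item 12: 1
Sum = 1 + 3 + 3 + 1 = 8
Mean = 8 / 4 = 2.00

2.00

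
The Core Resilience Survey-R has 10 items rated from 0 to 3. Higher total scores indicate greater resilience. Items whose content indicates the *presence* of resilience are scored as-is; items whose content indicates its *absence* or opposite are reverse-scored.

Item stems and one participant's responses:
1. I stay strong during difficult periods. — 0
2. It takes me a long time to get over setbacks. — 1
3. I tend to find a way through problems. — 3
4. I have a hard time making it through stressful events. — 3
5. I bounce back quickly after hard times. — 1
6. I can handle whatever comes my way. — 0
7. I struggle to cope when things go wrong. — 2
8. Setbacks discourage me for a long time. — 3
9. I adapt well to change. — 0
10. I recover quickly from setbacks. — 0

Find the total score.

7

Items 2, 4, 7, 8 describe the absence/opposite of resilience → reverse-score.
reverse-coded value = 3 − response.
  item 1: 0
  item 2: 3 − 1 = 2
  item 3: 3
  item 4: 3 − 3 = 0
  item 5: 1
  item 6: 0
  item 7: 3 − 2 = 1
  item 8: 3 − 3 = 0
  item 9: 0
  item 10: 0
Total = 0 + 2 + 3 + 0 + 1 + 0 + 1 + 0 + 0 + 0 = 7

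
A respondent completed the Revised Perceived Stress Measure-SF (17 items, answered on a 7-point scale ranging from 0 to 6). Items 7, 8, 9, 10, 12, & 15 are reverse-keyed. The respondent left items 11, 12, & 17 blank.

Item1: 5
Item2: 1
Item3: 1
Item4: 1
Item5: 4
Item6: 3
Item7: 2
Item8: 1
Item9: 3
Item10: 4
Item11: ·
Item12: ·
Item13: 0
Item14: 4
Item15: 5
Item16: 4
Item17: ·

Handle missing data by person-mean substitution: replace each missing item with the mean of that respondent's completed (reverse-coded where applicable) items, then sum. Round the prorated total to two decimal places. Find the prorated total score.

Reverse-coded (reversed = (0+6) − raw = 6 − raw):
  item 7: 6 − 2 = 4
  item 8: 6 − 1 = 5
  item 9: 6 − 3 = 3
  item 10: 6 − 4 = 2
  item 15: 6 − 5 = 1
Completed scored items (14 of 17): 5, 1, 1, 1, 4, 3, 4, 5, 3, 2, 0, 4, 1, 4; sum = 38.
Person mean = 38 / 14 ≈ 2.7143
Prorated total = (38 / 14) × 17 = 46.14 (to 2 dp)

46.14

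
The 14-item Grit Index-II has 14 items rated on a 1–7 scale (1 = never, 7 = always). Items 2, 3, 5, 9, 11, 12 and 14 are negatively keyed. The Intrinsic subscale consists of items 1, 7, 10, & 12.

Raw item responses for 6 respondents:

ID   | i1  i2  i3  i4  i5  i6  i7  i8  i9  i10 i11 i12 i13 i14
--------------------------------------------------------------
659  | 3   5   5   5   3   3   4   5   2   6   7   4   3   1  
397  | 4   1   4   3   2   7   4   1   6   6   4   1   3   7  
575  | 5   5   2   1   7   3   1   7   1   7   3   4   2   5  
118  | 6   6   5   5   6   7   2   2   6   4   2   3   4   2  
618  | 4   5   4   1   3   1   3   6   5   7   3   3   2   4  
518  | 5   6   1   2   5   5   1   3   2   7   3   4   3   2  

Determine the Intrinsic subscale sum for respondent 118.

Respondent 118 raw: 6, 6, 5, 5, 6, 7, 2, 2, 6, 4, 2, 3, 4, 2.
Intrinsic items: 1, 7, 10, 12.
Reverse-coded (reversed = (1+7) − raw = 8 − raw):
  item 1: 6
  item 7: 2
  item 10: 4
  item 12: 8 − 3 = 5
Sum = 6 + 2 + 4 + 5 = 17

17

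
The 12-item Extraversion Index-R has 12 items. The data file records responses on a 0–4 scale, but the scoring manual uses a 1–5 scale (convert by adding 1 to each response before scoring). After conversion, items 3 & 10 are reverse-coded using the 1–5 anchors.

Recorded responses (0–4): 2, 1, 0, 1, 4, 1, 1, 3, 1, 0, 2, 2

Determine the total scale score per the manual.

38

Convert to 1–5: 3, 2, 1, 2, 5, 2, 2, 4, 2, 1, 3, 3
Reverse-coded (reverse-coded value = 6 − response):
  item 3: 6 − 1 = 5
  item 10: 6 − 1 = 5
Scored: 3, 2, 5, 2, 5, 2, 2, 4, 2, 5, 3, 3
Total = 38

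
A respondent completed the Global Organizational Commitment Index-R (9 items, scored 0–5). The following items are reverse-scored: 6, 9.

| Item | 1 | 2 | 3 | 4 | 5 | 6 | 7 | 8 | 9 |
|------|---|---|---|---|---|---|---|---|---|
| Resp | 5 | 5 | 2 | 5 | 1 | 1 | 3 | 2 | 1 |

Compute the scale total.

Reverse-scored items use 5 − raw:
  item 6: 5 − 1 = 4
  item 9: 5 − 1 = 4
After reverse-coding: 5, 5, 2, 5, 1, 4, 3, 2, 4
Total = 5 + 5 + 2 + 5 + 1 + 4 + 3 + 2 + 4 = 31

31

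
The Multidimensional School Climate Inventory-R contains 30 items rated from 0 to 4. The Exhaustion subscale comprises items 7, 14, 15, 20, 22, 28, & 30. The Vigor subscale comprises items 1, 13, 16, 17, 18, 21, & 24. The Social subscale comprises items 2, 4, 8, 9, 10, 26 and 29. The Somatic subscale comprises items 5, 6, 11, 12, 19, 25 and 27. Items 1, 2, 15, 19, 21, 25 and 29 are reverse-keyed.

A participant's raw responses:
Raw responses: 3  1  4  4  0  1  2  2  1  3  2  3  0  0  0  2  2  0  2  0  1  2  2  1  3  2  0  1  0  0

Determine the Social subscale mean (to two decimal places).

Social items: 2, 4, 8, 9, 10, 26, 29.
Of these, items 2 and 29 are reverse-keyed; reversed = (0+4) − raw = 4 − raw.
  item 2: 4 − 1 = 3
  item 4: 4
  item 8: 2
  item 9: 1
  item 10: 3
  item 26: 2
  item 29: 4 − 0 = 4
Sum = 3 + 4 + 2 + 1 + 3 + 2 + 4 = 19
Mean = 19 / 7 = 2.71

2.71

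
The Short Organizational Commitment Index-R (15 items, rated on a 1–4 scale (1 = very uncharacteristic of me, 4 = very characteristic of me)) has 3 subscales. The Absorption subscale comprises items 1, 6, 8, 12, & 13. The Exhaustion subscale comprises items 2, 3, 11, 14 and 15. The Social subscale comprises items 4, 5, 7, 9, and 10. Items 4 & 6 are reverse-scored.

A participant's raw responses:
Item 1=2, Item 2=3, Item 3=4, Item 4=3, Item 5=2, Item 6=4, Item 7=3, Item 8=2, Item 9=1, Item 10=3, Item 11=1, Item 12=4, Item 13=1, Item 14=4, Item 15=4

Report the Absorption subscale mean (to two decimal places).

Absorption items: 1, 6, 8, 12, 13.
Of these, item 6 is reverse-scored; reverse-coded value = 5 − response.
  item 1: 2
  item 6: 5 − 4 = 1
  item 8: 2
  item 12: 4
  item 13: 1
Sum = 2 + 1 + 2 + 4 + 1 = 10
Mean = 10 / 5 = 2.00

2.00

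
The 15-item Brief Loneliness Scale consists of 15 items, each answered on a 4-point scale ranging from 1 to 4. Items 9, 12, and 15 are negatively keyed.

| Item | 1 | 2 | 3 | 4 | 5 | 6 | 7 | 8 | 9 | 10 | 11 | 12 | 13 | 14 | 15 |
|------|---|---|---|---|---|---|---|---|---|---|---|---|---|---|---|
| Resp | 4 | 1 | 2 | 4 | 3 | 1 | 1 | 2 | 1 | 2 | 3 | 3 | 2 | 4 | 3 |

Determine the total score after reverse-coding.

Reversing items 9, 12 and 15 with 5 − raw:
Total = 4 + 1 + 2 + 4 + 3 + 1 + 1 + 2 + (5−1) + 2 + 3 + (5−3) + 2 + 4 + (5−3)
      = 4 + 1 + 2 + 4 + 3 + 1 + 1 + 2 + 4 + 2 + 3 + 2 + 2 + 4 + 2 = 37

37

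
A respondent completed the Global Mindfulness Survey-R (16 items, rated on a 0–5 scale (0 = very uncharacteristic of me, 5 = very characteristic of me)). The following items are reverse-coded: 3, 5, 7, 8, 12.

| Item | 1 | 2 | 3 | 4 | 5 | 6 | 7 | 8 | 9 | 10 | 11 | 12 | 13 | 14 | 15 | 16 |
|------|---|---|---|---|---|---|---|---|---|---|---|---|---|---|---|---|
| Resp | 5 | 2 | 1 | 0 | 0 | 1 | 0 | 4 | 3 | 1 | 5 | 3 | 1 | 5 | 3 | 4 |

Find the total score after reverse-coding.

Reverse-coded items use 5 − raw:
  item 3: 5 − 1 = 4
  item 5: 5 − 0 = 5
  item 7: 5 − 0 = 5
  item 8: 5 − 4 = 1
  item 12: 5 − 3 = 2
Scored responses: 5, 2, 4, 0, 5, 1, 5, 1, 3, 1, 5, 2, 1, 5, 3, 4
Total = 5 + 2 + 4 + 0 + 5 + 1 + 5 + 1 + 3 + 1 + 5 + 2 + 1 + 5 + 3 + 4 = 47

47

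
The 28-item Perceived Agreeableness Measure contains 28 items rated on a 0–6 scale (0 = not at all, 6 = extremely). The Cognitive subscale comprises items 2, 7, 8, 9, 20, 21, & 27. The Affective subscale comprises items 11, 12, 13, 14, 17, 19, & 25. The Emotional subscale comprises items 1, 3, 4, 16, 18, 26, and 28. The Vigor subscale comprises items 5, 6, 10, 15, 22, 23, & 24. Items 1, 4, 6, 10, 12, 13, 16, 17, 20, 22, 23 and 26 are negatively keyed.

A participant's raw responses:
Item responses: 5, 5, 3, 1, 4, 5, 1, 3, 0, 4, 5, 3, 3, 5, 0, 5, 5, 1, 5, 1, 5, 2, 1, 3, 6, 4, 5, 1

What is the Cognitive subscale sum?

Cognitive items: 2, 7, 8, 9, 20, 21, 27.
Of these, item 20 is negatively keyed; reverse-coded value = 6 − response.
  item 2: 5
  item 7: 1
  item 8: 3
  item 9: 0
  item 20: 6 − 1 = 5
  item 21: 5
  item 27: 5
Sum = 5 + 1 + 3 + 0 + 5 + 5 + 5 = 24

24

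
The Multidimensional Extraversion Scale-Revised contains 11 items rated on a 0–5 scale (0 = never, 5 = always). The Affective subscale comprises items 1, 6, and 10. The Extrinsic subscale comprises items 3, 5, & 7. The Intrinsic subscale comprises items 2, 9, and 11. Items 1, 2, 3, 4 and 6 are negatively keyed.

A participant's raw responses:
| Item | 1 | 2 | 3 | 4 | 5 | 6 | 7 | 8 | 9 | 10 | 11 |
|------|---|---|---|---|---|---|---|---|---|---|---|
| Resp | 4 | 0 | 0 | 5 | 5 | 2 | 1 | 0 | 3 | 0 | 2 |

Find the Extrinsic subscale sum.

11

Extrinsic items: 3, 5, 7.
Of these, item 3 is negatively keyed; on a 0–5 scale, reversed = 5 − raw.
  item 3: 5 − 0 = 5
  item 5: 5
  item 7: 1
Sum = 5 + 5 + 1 = 11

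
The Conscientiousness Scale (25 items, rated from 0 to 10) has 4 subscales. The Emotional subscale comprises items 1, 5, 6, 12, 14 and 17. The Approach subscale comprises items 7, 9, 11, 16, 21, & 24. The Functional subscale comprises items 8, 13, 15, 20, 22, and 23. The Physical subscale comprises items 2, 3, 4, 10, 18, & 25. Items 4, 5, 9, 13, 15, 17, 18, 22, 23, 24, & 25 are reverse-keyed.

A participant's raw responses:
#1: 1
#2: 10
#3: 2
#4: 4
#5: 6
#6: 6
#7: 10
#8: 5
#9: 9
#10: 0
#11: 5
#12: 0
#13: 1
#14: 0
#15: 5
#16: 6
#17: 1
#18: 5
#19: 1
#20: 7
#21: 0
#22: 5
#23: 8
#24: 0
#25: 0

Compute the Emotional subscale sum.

20

Emotional items: 1, 5, 6, 12, 14, 17.
Of these, items 5 & 17 are reverse-keyed; on a 0–10 scale, reversed = 10 − raw.
  item 1: 1
  item 5: 10 − 6 = 4
  item 6: 6
  item 12: 0
  item 14: 0
  item 17: 10 − 1 = 9
Sum = 1 + 4 + 6 + 0 + 0 + 9 = 20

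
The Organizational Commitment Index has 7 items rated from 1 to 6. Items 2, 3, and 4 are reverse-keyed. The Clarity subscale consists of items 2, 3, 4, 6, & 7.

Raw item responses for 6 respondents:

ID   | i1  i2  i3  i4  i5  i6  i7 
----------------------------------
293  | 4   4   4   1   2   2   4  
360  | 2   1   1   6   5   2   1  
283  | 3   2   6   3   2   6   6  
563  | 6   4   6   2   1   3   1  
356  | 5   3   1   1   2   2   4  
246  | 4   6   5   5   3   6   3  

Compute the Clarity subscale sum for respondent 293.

18

Respondent 293 raw: 4, 4, 4, 1, 2, 2, 4.
Clarity items: 2, 3, 4, 6, 7.
Reverse-coded (reverse-coded value = 7 − response):
  item 2: 7 − 4 = 3
  item 3: 7 − 4 = 3
  item 4: 7 − 1 = 6
  item 6: 2
  item 7: 4
Sum = 3 + 3 + 6 + 2 + 4 = 18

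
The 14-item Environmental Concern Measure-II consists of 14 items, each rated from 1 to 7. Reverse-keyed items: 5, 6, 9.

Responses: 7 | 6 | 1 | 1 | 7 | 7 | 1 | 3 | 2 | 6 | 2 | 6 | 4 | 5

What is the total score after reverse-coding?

50

Apply reverse scoring (reversed = (1+7) − raw = 8 − raw):
  item 5: 8 − 7 = 1
  item 6: 8 − 7 = 1
  item 9: 8 − 2 = 6
Scored items: 7, 6, 1, 1, 1, 1, 1, 3, 6, 6, 2, 6, 4, 5
Total = 7 + 6 + 1 + 1 + 1 + 1 + 1 + 3 + 6 + 6 + 2 + 6 + 4 + 5 = 50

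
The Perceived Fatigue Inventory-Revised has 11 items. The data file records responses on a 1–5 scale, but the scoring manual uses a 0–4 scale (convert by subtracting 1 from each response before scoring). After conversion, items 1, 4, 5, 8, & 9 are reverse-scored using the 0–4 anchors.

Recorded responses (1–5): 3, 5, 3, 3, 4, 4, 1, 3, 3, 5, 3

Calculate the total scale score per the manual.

Convert to 0–4: 2, 4, 2, 2, 3, 3, 0, 2, 2, 4, 2
Reverse-coded (on a 0–4 scale, reversed = 4 − raw):
  item 1: 4 − 2 = 2
  item 4: 4 − 2 = 2
  item 5: 4 − 3 = 1
  item 8: 4 − 2 = 2
  item 9: 4 − 2 = 2
Scored: 2, 4, 2, 2, 1, 3, 0, 2, 2, 4, 2
Total = 24

24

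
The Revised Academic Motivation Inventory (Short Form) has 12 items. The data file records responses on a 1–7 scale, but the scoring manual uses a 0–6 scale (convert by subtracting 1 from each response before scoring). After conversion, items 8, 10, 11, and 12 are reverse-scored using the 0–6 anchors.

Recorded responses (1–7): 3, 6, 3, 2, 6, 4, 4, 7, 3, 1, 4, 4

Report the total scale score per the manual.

Convert to 0–6: 2, 5, 2, 1, 5, 3, 3, 6, 2, 0, 3, 3
Reverse-coded (reversed = (0+6) − raw = 6 − raw):
  item 8: 6 − 6 = 0
  item 10: 6 − 0 = 6
  item 11: 6 − 3 = 3
  item 12: 6 − 3 = 3
Scored: 2, 5, 2, 1, 5, 3, 3, 0, 2, 6, 3, 3
Total = 35

35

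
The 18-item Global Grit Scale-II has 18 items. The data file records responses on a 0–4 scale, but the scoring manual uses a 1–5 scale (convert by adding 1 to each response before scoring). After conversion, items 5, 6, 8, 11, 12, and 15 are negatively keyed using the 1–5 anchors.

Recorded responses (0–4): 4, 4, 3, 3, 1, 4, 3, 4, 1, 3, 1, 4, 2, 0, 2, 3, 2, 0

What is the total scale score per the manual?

Convert to 1–5: 5, 5, 4, 4, 2, 5, 4, 5, 2, 4, 2, 5, 3, 1, 3, 4, 3, 1
Reverse-coded (reversed = (1+5) − raw = 6 − raw):
  item 5: 6 − 2 = 4
  item 6: 6 − 5 = 1
  item 8: 6 − 5 = 1
  item 11: 6 − 2 = 4
  item 12: 6 − 5 = 1
  item 15: 6 − 3 = 3
Scored: 5, 5, 4, 4, 4, 1, 4, 1, 2, 4, 4, 1, 3, 1, 3, 4, 3, 1
Total = 54

54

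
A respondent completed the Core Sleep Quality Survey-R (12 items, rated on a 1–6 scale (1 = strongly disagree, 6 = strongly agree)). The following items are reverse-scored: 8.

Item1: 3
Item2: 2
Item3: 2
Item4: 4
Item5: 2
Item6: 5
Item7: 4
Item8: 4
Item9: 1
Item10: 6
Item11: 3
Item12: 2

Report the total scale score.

Reversing item 8 with 7 − raw:
Total = 3 + 2 + 2 + 4 + 2 + 5 + 4 + (7−4) + 1 + 6 + 3 + 2
      = 3 + 2 + 2 + 4 + 2 + 5 + 4 + 3 + 1 + 6 + 3 + 2 = 37

37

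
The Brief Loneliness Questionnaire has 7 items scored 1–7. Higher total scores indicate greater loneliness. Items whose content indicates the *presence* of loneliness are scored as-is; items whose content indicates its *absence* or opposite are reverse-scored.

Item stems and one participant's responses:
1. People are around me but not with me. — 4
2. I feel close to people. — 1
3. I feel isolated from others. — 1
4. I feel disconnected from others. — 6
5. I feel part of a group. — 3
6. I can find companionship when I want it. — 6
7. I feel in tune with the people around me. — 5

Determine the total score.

Items 2, 5, 6, 7 describe the absence/opposite of loneliness → reverse-score.
reverse-coded value = 8 − response.
  item 1: 4
  item 2: 8 − 1 = 7
  item 3: 1
  item 4: 6
  item 5: 8 − 3 = 5
  item 6: 8 − 6 = 2
  item 7: 8 − 5 = 3
Total = 4 + 7 + 1 + 6 + 5 + 2 + 3 = 28

28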